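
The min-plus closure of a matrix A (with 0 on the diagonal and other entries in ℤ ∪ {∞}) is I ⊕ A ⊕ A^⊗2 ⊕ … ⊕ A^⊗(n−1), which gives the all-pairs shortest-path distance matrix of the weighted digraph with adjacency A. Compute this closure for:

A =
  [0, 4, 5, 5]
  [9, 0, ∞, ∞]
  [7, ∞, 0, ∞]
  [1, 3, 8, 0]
Closure =
  [0, 4, 5, 5]
  [9, 0, 14, 14]
  [7, 11, 0, 12]
  [1, 3, 6, 0]

This is the Floyd-Warshall all-pairs shortest-path computation. For each intermediate vertex k = 0, 1, …, 3, update dist[i][j] ← min(dist[i][j], dist[i][k] + dist[k][j]). The final matrix gives, for each (i, j), the minimum total weight of any directed path from i to j (possibly empty when i = j).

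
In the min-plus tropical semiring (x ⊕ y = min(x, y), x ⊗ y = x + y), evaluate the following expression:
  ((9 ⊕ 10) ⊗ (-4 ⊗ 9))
((9 ⊕ 10) ⊗ (-4 ⊗ 9)) = 14

Expand innermost to outermost. Recall ⊕ takes the minimum of its arguments and ⊗ takes their sum. Working out the expression ((9 ⊕ 10) ⊗ (-4 ⊗ 9)) gives 14.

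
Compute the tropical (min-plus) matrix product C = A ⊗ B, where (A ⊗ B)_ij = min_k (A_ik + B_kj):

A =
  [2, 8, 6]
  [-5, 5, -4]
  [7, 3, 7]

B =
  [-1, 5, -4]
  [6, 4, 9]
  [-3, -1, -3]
A ⊗ B =
  [1, 5, -2]
  [-7, -5, -9]
  [4, 6, 3]

Apply the min-plus product entry-by-entry:
  C[0][0] = min over k of (A[0][0] + B[0][0] = 2 + -1 = 1, A[0][1] + B[1][0] = 8 + 6 = 14, A[0][2] + B[2][0] = 6 + -3 = 3) = 1 (attained at k = 0)
  C[0][1] = min over k of (A[0][0] + B[0][1] = 2 + 5 = 7, A[0][1] + B[1][1] = 8 + 4 = 12, A[0][2] + B[2][1] = 6 + -1 = 5) = 5 (attained at k = 2)
  C[0][2] = min over k of (A[0][0] + B[0][2] = 2 + -4 = -2, A[0][1] + B[1][2] = 8 + 9 = 17, A[0][2] + B[2][2] = 6 + -3 = 3) = -2 (attained at k = 0)
  C[1][0] = min over k of (A[1][0] + B[0][0] = -5 + -1 = -6, A[1][1] + B[1][0] = 5 + 6 = 11, A[1][2] + B[2][0] = -4 + -3 = -7) = -7 (attained at k = 2)
  C[1][1] = min over k of (A[1][0] + B[0][1] = -5 + 5 = 0, A[1][1] + B[1][1] = 5 + 4 = 9, A[1][2] + B[2][1] = -4 + -1 = -5) = -5 (attained at k = 2)
  C[1][2] = min over k of (A[1][0] + B[0][2] = -5 + -4 = -9, A[1][1] + B[1][2] = 5 + 9 = 14, A[1][2] + B[2][2] = -4 + -3 = -7) = -9 (attained at k = 0)
  C[2][0] = min over k of (A[2][0] + B[0][0] = 7 + -1 = 6, A[2][1] + B[1][0] = 3 + 6 = 9, A[2][2] + B[2][0] = 7 + -3 = 4) = 4 (attained at k = 2)
  C[2][1] = min over k of (A[2][0] + B[0][1] = 7 + 5 = 12, A[2][1] + B[1][1] = 3 + 4 = 7, A[2][2] + B[2][1] = 7 + -1 = 6) = 6 (attained at k = 2)
  C[2][2] = min over k of (A[2][0] + B[0][2] = 7 + -4 = 3, A[2][1] + B[1][2] = 3 + 9 = 12, A[2][2] + B[2][2] = 7 + -3 = 4) = 3 (attained at k = 0)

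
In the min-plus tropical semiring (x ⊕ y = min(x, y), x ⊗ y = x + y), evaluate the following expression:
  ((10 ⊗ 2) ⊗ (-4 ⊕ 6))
((10 ⊗ 2) ⊗ (-4 ⊕ 6)) = 8

Expand innermost to outermost. Recall ⊕ takes the minimum of its arguments and ⊗ takes their sum. Working out the expression ((10 ⊗ 2) ⊗ (-4 ⊕ 6)) gives 8.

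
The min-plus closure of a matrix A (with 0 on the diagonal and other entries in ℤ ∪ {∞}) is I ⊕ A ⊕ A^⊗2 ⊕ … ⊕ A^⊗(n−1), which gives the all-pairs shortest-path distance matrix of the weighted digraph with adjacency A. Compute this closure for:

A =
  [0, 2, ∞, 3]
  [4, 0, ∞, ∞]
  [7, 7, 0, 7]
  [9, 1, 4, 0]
Closure =
  [0, 2, 7, 3]
  [4, 0, 11, 7]
  [7, 7, 0, 7]
  [5, 1, 4, 0]

This is the Floyd-Warshall all-pairs shortest-path computation. For each intermediate vertex k = 0, 1, …, 3, update dist[i][j] ← min(dist[i][j], dist[i][k] + dist[k][j]). The final matrix gives, for each (i, j), the minimum total weight of any directed path from i to j (possibly empty when i = j).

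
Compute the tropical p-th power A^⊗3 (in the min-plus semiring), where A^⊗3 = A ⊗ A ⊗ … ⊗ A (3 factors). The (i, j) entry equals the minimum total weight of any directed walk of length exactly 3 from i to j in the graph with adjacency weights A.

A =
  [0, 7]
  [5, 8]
A^⊗3 =
  [0, 7]
  [5, 12]

Each entry (A^⊗3)_ij equals the minimum over all length-3 walks i = v_0 → v_1 → … → v_3 = j of Σ_t A[v_t][v_{t+1}]. For example, for (i, j) = (0, 1) we minimise over 4 possible intermediate vertex sequences; the minimum is 7, attained along the walk 0 → 0 → 0 → 1.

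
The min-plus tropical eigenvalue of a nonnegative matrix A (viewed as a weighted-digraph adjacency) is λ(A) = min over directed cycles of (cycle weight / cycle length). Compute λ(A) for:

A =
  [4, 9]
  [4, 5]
λ(A) = 4

Enumerate directed cycles and compute their means (weight / length). Sample:
  cycle 0 → 0: weight = 4, length = 1, mean = 4/1 ≈ 4.000
  cycle 1 → 1: weight = 5, length = 1, mean = 5/1 ≈ 5.000
  cycle 0 → 1 → 0: weight = 13, length = 2, mean = 13/2 ≈ 6.500
  cycle 1 → 0 → 1: weight = 13, length = 2, mean = 13/2 ≈ 6.500
Minimum mean = 4.000, attained e.g. along the cycle 0 → 0 with weight 4 and length 1. So λ(A) = 4/1 = 4.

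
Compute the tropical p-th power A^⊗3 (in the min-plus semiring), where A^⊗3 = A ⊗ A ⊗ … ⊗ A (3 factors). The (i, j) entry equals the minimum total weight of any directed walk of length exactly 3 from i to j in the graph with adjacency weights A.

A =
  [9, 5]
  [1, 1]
A^⊗3 =
  [7, 7]
  [3, 3]

Each entry (A^⊗3)_ij equals the minimum over all length-3 walks i = v_0 → v_1 → … → v_3 = j of Σ_t A[v_t][v_{t+1}]. For example, for (i, j) = (0, 1) we minimise over 4 possible intermediate vertex sequences; the minimum is 7, attained along the walk 0 → 1 → 1 → 1.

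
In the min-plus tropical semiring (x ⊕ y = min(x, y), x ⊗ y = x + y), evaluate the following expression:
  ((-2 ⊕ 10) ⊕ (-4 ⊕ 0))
((-2 ⊕ 10) ⊕ (-4 ⊕ 0)) = -4

Expand innermost to outermost. Recall ⊕ takes the minimum of its arguments and ⊗ takes their sum. Working out the expression ((-2 ⊕ 10) ⊕ (-4 ⊕ 0)) gives -4.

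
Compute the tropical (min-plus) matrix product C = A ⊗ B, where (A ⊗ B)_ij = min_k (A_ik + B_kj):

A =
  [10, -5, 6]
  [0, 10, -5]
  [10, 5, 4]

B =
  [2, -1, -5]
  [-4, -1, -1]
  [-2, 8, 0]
A ⊗ B =
  [-9, -6, -6]
  [-7, -1, -5]
  [1, 4, 4]

Apply the min-plus product entry-by-entry:
  C[0][0] = min over k of (A[0][0] + B[0][0] = 10 + 2 = 12, A[0][1] + B[1][0] = -5 + -4 = -9, A[0][2] + B[2][0] = 6 + -2 = 4) = -9 (attained at k = 1)
  C[0][1] = min over k of (A[0][0] + B[0][1] = 10 + -1 = 9, A[0][1] + B[1][1] = -5 + -1 = -6, A[0][2] + B[2][1] = 6 + 8 = 14) = -6 (attained at k = 1)
  C[0][2] = min over k of (A[0][0] + B[0][2] = 10 + -5 = 5, A[0][1] + B[1][2] = -5 + -1 = -6, A[0][2] + B[2][2] = 6 + 0 = 6) = -6 (attained at k = 1)
  C[1][0] = min over k of (A[1][0] + B[0][0] = 0 + 2 = 2, A[1][1] + B[1][0] = 10 + -4 = 6, A[1][2] + B[2][0] = -5 + -2 = -7) = -7 (attained at k = 2)
  C[1][1] = min over k of (A[1][0] + B[0][1] = 0 + -1 = -1, A[1][1] + B[1][1] = 10 + -1 = 9, A[1][2] + B[2][1] = -5 + 8 = 3) = -1 (attained at k = 0)
  C[1][2] = min over k of (A[1][0] + B[0][2] = 0 + -5 = -5, A[1][1] + B[1][2] = 10 + -1 = 9, A[1][2] + B[2][2] = -5 + 0 = -5) = -5 (attained at k = 0)
  C[2][0] = min over k of (A[2][0] + B[0][0] = 10 + 2 = 12, A[2][1] + B[1][0] = 5 + -4 = 1, A[2][2] + B[2][0] = 4 + -2 = 2) = 1 (attained at k = 1)
  C[2][1] = min over k of (A[2][0] + B[0][1] = 10 + -1 = 9, A[2][1] + B[1][1] = 5 + -1 = 4, A[2][2] + B[2][1] = 4 + 8 = 12) = 4 (attained at k = 1)
  C[2][2] = min over k of (A[2][0] + B[0][2] = 10 + -5 = 5, A[2][1] + B[1][2] = 5 + -1 = 4, A[2][2] + B[2][2] = 4 + 0 = 4) = 4 (attained at k = 1)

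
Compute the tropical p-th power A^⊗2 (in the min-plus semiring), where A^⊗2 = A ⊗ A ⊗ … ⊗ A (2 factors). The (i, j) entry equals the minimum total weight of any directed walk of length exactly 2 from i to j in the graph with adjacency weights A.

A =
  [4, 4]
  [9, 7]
A^⊗2 =
  [8, 8]
  [13, 13]

Each entry (A^⊗2)_ij equals the minimum over all length-2 walks i = v_0 → v_1 → … → v_2 = j of Σ_t A[v_t][v_{t+1}]. For example, for (i, j) = (0, 1) we minimise over 2 possible intermediate vertex sequences; the minimum is 8, attained along the walk 0 → 0 → 1.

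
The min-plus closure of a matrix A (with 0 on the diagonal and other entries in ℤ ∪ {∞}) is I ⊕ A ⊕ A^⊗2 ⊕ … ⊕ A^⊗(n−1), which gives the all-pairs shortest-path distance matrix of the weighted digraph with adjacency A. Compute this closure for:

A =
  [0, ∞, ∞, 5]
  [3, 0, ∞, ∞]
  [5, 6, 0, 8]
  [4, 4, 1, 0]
Closure =
  [0, 9, 6, 5]
  [3, 0, 9, 8]
  [5, 6, 0, 8]
  [4, 4, 1, 0]

This is the Floyd-Warshall all-pairs shortest-path computation. For each intermediate vertex k = 0, 1, …, 3, update dist[i][j] ← min(dist[i][j], dist[i][k] + dist[k][j]). The final matrix gives, for each (i, j), the minimum total weight of any directed path from i to j (possibly empty when i = j).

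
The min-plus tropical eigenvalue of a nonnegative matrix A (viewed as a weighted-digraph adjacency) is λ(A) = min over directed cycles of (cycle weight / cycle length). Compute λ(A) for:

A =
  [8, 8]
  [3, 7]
λ(A) = 11/2

Enumerate directed cycles and compute their means (weight / length). Sample:
  cycle 0 → 0: weight = 8, length = 1, mean = 8/1 ≈ 8.000
  cycle 1 → 1: weight = 7, length = 1, mean = 7/1 ≈ 7.000
  cycle 0 → 1 → 0: weight = 11, length = 2, mean = 11/2 ≈ 5.500
  cycle 1 → 0 → 1: weight = 11, length = 2, mean = 11/2 ≈ 5.500
Minimum mean = 5.500, attained e.g. along the cycle 0 → 1 → 0 with weight 11 and length 2. So λ(A) = 11/2 = 11/2.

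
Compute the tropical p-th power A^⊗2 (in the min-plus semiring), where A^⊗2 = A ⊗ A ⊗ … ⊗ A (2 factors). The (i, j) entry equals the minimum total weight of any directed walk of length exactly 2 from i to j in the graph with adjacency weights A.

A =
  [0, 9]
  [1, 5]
A^⊗2 =
  [0, 9]
  [1, 10]

Each entry (A^⊗2)_ij equals the minimum over all length-2 walks i = v_0 → v_1 → … → v_2 = j of Σ_t A[v_t][v_{t+1}]. For example, for (i, j) = (0, 1) we minimise over 2 possible intermediate vertex sequences; the minimum is 9, attained along the walk 0 → 0 → 1.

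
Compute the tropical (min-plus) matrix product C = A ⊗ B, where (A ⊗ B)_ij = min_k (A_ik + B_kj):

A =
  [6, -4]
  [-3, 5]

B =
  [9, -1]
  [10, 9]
A ⊗ B =
  [6, 5]
  [6, -4]

Apply the min-plus product entry-by-entry:
  C[0][0] = min over k of (A[0][0] + B[0][0] = 6 + 9 = 15, A[0][1] + B[1][0] = -4 + 10 = 6) = 6 (attained at k = 1)
  C[0][1] = min over k of (A[0][0] + B[0][1] = 6 + -1 = 5, A[0][1] + B[1][1] = -4 + 9 = 5) = 5 (attained at k = 0)
  C[1][0] = min over k of (A[1][0] + B[0][0] = -3 + 9 = 6, A[1][1] + B[1][0] = 5 + 10 = 15) = 6 (attained at k = 0)
  C[1][1] = min over k of (A[1][0] + B[0][1] = -3 + -1 = -4, A[1][1] + B[1][1] = 5 + 9 = 14) = -4 (attained at k = 0)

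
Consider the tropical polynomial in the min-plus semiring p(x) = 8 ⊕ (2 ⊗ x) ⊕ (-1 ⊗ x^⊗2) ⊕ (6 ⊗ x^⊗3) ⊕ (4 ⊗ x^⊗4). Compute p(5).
p(5) = 7

A tropical monomial a ⊗ x^⊗i evaluates to a + i · x. Evaluating each term at x = 5:
  Term 0 contributes 8 + 0 · 5 = 8
  Term 1 contributes 2 + 1 · 5 = 7
  Term 2 contributes -1 + 2 · 5 = 9
  Term 3 contributes 6 + 3 · 5 = 21
  Term 4 contributes 4 + 4 · 5 = 24
p(5) = ⊕ of these = min[8, 7, 9, 21, 24] = 7.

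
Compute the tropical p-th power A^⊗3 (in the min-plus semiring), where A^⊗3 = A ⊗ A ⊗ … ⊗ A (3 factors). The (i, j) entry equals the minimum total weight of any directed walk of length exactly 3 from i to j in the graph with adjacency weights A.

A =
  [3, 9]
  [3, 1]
A^⊗3 =
  [9, 11]
  [5, 3]

Each entry (A^⊗3)_ij equals the minimum over all length-3 walks i = v_0 → v_1 → … → v_3 = j of Σ_t A[v_t][v_{t+1}]. For example, for (i, j) = (0, 1) we minimise over 4 possible intermediate vertex sequences; the minimum is 11, attained along the walk 0 → 1 → 1 → 1.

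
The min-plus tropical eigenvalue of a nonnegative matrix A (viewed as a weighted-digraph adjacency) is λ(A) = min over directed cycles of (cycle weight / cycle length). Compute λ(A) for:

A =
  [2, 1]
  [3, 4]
λ(A) = 2

Enumerate directed cycles and compute their means (weight / length). Sample:
  cycle 0 → 0: weight = 2, length = 1, mean = 2/1 ≈ 2.000
  cycle 1 → 1: weight = 4, length = 1, mean = 4/1 ≈ 4.000
  cycle 0 → 1 → 0: weight = 4, length = 2, mean = 4/2 ≈ 2.000
  cycle 1 → 0 → 1: weight = 4, length = 2, mean = 4/2 ≈ 2.000
Minimum mean = 2.000, attained e.g. along the cycle 0 → 0 with weight 2 and length 1. So λ(A) = 2/1 = 2.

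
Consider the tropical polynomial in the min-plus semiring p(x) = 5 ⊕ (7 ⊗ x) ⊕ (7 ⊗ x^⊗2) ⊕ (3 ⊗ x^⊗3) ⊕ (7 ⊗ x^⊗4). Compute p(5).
p(5) = 5

A tropical monomial a ⊗ x^⊗i evaluates to a + i · x. Evaluating each term at x = 5:
  Term 0 contributes 5 + 0 · 5 = 5
  Term 1 contributes 7 + 1 · 5 = 12
  Term 2 contributes 7 + 2 · 5 = 17
  Term 3 contributes 3 + 3 · 5 = 18
  Term 4 contributes 7 + 4 · 5 = 27
p(5) = ⊕ of these = min[5, 12, 17, 18, 27] = 5.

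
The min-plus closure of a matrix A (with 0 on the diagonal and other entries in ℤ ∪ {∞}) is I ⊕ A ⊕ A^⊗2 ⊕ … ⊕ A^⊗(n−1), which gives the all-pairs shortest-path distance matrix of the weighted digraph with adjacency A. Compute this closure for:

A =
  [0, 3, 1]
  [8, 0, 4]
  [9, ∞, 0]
Closure =
  [0, 3, 1]
  [8, 0, 4]
  [9, 12, 0]

This is the Floyd-Warshall all-pairs shortest-path computation. For each intermediate vertex k = 0, 1, …, 2, update dist[i][j] ← min(dist[i][j], dist[i][k] + dist[k][j]). The final matrix gives, for each (i, j), the minimum total weight of any directed path from i to j (possibly empty when i = j).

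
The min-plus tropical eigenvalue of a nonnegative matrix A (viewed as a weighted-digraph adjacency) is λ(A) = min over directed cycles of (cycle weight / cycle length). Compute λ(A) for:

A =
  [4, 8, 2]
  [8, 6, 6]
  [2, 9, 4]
λ(A) = 2

Enumerate directed cycles and compute their means (weight / length). Sample:
  cycle 0 → 0: weight = 4, length = 1, mean = 4/1 ≈ 4.000
  cycle 1 → 1: weight = 6, length = 1, mean = 6/1 ≈ 6.000
  cycle 2 → 2: weight = 4, length = 1, mean = 4/1 ≈ 4.000
  cycle 0 → 1 → 0: weight = 16, length = 2, mean = 16/2 ≈ 8.000
  cycle 0 → 2 → 0: weight = 4, length = 2, mean = 4/2 ≈ 2.000
  cycle 1 → 0 → 1: weight = 16, length = 2, mean = 16/2 ≈ 8.000
Minimum mean = 2.000, attained e.g. along the cycle 0 → 2 → 0 with weight 4 and length 2. So λ(A) = 4/2 = 2.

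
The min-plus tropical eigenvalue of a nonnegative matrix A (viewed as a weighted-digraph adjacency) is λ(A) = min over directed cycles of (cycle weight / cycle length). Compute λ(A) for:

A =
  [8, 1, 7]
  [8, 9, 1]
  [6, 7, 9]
λ(A) = 8/3

Enumerate directed cycles and compute their means (weight / length). Sample:
  cycle 0 → 0: weight = 8, length = 1, mean = 8/1 ≈ 8.000
  cycle 1 → 1: weight = 9, length = 1, mean = 9/1 ≈ 9.000
  cycle 2 → 2: weight = 9, length = 1, mean = 9/1 ≈ 9.000
  cycle 0 → 1 → 0: weight = 9, length = 2, mean = 9/2 ≈ 4.500
  cycle 0 → 2 → 0: weight = 13, length = 2, mean = 13/2 ≈ 6.500
  cycle 1 → 0 → 1: weight = 9, length = 2, mean = 9/2 ≈ 4.500
Minimum mean = 2.667, attained e.g. along the cycle 0 → 1 → 2 → 0 with weight 8 and length 3. So λ(A) = 8/3 = 8/3.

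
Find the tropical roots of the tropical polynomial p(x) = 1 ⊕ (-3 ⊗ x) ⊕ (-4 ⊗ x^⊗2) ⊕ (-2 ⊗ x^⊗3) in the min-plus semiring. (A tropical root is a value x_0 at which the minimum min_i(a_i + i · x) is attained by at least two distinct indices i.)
Roots: {-2, 1, 4}

Each tropical root is a break point of the lower envelope of the lines y = a_i + i · x (there are 4 lines, with slopes 0, 1, ..., 3). Only the lines that attain the minimum somewhere contribute to roots; other lines are dominated. Here the surviving (envelope) indices are i = 3, i = 2, i = 1, i = 0.
Intersections between consecutive envelope lines give the roots: for adjacent envelope indices i < j the intersection is x = (a_i − a_j) / (j − i). Reading off the sorted break points: {-2, 1, 4}.
Verification: at each break x_0, at least two indices attain the minimum of min_i(a_i + i · x_0).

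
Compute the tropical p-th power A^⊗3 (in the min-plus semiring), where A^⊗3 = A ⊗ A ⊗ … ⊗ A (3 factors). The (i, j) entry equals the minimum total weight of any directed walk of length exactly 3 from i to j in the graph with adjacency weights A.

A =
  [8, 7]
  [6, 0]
A^⊗3 =
  [13, 7]
  [6, 0]

Each entry (A^⊗3)_ij equals the minimum over all length-3 walks i = v_0 → v_1 → … → v_3 = j of Σ_t A[v_t][v_{t+1}]. For example, for (i, j) = (0, 1) we minimise over 4 possible intermediate vertex sequences; the minimum is 7, attained along the walk 0 → 1 → 1 → 1.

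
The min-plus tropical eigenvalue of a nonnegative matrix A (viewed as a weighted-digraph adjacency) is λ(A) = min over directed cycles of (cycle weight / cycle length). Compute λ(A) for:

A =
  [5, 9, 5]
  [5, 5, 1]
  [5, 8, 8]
λ(A) = 9/2

Enumerate directed cycles and compute their means (weight / length). Sample:
  cycle 0 → 0: weight = 5, length = 1, mean = 5/1 ≈ 5.000
  cycle 1 → 1: weight = 5, length = 1, mean = 5/1 ≈ 5.000
  cycle 2 → 2: weight = 8, length = 1, mean = 8/1 ≈ 8.000
  cycle 0 → 1 → 0: weight = 14, length = 2, mean = 14/2 ≈ 7.000
  cycle 0 → 2 → 0: weight = 10, length = 2, mean = 10/2 ≈ 5.000
  cycle 1 → 0 → 1: weight = 14, length = 2, mean = 14/2 ≈ 7.000
Minimum mean = 4.500, attained e.g. along the cycle 1 → 2 → 1 with weight 9 and length 2. So λ(A) = 9/2 = 9/2.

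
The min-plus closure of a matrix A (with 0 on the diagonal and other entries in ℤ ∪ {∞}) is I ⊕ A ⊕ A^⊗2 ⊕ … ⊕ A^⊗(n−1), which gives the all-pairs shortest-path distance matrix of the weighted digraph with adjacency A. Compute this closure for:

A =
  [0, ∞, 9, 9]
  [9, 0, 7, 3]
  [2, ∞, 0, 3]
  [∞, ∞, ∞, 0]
Closure =
  [0, ∞, 9, 9]
  [9, 0, 7, 3]
  [2, ∞, 0, 3]
  [∞, ∞, ∞, 0]

This is the Floyd-Warshall all-pairs shortest-path computation. For each intermediate vertex k = 0, 1, …, 3, update dist[i][j] ← min(dist[i][j], dist[i][k] + dist[k][j]). The final matrix gives, for each (i, j), the minimum total weight of any directed path from i to j (possibly empty when i = j).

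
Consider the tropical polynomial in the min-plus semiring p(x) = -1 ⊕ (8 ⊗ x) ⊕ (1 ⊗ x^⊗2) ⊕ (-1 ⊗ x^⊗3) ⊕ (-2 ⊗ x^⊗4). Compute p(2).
p(2) = -1

A tropical monomial a ⊗ x^⊗i evaluates to a + i · x. Evaluating each term at x = 2:
  Term 0 contributes -1 + 0 · 2 = -1
  Term 1 contributes 8 + 1 · 2 = 10
  Term 2 contributes 1 + 2 · 2 = 5
  Term 3 contributes -1 + 3 · 2 = 5
  Term 4 contributes -2 + 4 · 2 = 6
p(2) = ⊕ of these = min[-1, 10, 5, 5, 6] = -1.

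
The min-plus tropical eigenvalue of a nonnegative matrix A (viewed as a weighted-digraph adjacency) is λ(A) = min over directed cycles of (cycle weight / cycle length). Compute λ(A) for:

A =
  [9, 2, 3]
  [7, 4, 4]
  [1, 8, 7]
λ(A) = 2

Enumerate directed cycles and compute their means (weight / length). Sample:
  cycle 0 → 0: weight = 9, length = 1, mean = 9/1 ≈ 9.000
  cycle 1 → 1: weight = 4, length = 1, mean = 4/1 ≈ 4.000
  cycle 2 → 2: weight = 7, length = 1, mean = 7/1 ≈ 7.000
  cycle 0 → 1 → 0: weight = 9, length = 2, mean = 9/2 ≈ 4.500
  cycle 0 → 2 → 0: weight = 4, length = 2, mean = 4/2 ≈ 2.000
  cycle 1 → 0 → 1: weight = 9, length = 2, mean = 9/2 ≈ 4.500
Minimum mean = 2.000, attained e.g. along the cycle 0 → 2 → 0 with weight 4 and length 2. So λ(A) = 4/2 = 2.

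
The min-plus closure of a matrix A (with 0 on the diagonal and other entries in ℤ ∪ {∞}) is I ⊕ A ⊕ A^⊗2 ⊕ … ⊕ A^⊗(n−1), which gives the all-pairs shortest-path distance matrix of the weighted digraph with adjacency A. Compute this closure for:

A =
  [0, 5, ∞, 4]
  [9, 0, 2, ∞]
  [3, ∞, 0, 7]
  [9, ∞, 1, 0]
Closure =
  [0, 5, 5, 4]
  [5, 0, 2, 9]
  [3, 8, 0, 7]
  [4, 9, 1, 0]

This is the Floyd-Warshall all-pairs shortest-path computation. For each intermediate vertex k = 0, 1, …, 3, update dist[i][j] ← min(dist[i][j], dist[i][k] + dist[k][j]). The final matrix gives, for each (i, j), the minimum total weight of any directed path from i to j (possibly empty when i = j).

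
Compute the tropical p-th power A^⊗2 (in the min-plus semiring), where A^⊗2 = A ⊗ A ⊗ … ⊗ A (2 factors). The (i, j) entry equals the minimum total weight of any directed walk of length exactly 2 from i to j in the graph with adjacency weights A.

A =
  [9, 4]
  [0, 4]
A^⊗2 =
  [4, 8]
  [4, 4]

Each entry (A^⊗2)_ij equals the minimum over all length-2 walks i = v_0 → v_1 → … → v_2 = j of Σ_t A[v_t][v_{t+1}]. For example, for (i, j) = (0, 1) we minimise over 2 possible intermediate vertex sequences; the minimum is 8, attained along the walk 0 → 1 → 1.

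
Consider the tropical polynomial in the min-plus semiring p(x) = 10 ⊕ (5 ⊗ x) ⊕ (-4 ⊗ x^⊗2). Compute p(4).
p(4) = 4

A tropical monomial a ⊗ x^⊗i evaluates to a + i · x. Evaluating each term at x = 4:
  Term 0 contributes 10 + 0 · 4 = 10
  Term 1 contributes 5 + 1 · 4 = 9
  Term 2 contributes -4 + 2 · 4 = 4
p(4) = ⊕ of these = min[10, 9, 4] = 4.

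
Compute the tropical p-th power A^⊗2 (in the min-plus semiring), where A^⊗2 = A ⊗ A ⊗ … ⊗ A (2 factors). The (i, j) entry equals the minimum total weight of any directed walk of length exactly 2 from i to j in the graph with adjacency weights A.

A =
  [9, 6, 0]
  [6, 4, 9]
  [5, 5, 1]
A^⊗2 =
  [5, 5, 1]
  [10, 8, 6]
  [6, 6, 2]

Each entry (A^⊗2)_ij equals the minimum over all length-2 walks i = v_0 → v_1 → … → v_2 = j of Σ_t A[v_t][v_{t+1}]. For example, for (i, j) = (0, 2) we minimise over 3 possible intermediate vertex sequences; the minimum is 1, attained along the walk 0 → 2 → 2.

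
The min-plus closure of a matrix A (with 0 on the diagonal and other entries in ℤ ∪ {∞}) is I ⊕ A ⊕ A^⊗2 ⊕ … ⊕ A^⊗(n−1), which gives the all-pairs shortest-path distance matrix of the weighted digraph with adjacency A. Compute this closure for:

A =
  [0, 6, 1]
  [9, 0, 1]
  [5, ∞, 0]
Closure =
  [0, 6, 1]
  [6, 0, 1]
  [5, 11, 0]

This is the Floyd-Warshall all-pairs shortest-path computation. For each intermediate vertex k = 0, 1, …, 2, update dist[i][j] ← min(dist[i][j], dist[i][k] + dist[k][j]). The final matrix gives, for each (i, j), the minimum total weight of any directed path from i to j (possibly empty when i = j).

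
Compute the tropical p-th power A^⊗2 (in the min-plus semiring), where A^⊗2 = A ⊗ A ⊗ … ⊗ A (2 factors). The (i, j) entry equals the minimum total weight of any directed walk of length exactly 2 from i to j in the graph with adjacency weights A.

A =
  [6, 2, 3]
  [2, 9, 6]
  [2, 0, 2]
A^⊗2 =
  [4, 3, 5]
  [8, 4, 5]
  [2, 2, 4]

Each entry (A^⊗2)_ij equals the minimum over all length-2 walks i = v_0 → v_1 → … → v_2 = j of Σ_t A[v_t][v_{t+1}]. For example, for (i, j) = (0, 2) we minimise over 3 possible intermediate vertex sequences; the minimum is 5, attained along the walk 0 → 2 → 2.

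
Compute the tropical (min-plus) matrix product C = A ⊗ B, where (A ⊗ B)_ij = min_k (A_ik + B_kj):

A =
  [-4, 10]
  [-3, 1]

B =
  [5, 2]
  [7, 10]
A ⊗ B =
  [1, -2]
  [2, -1]

Apply the min-plus product entry-by-entry:
  C[0][0] = min over k of (A[0][0] + B[0][0] = -4 + 5 = 1, A[0][1] + B[1][0] = 10 + 7 = 17) = 1 (attained at k = 0)
  C[0][1] = min over k of (A[0][0] + B[0][1] = -4 + 2 = -2, A[0][1] + B[1][1] = 10 + 10 = 20) = -2 (attained at k = 0)
  C[1][0] = min over k of (A[1][0] + B[0][0] = -3 + 5 = 2, A[1][1] + B[1][0] = 1 + 7 = 8) = 2 (attained at k = 0)
  C[1][1] = min over k of (A[1][0] + B[0][1] = -3 + 2 = -1, A[1][1] + B[1][1] = 1 + 10 = 11) = -1 (attained at k = 0)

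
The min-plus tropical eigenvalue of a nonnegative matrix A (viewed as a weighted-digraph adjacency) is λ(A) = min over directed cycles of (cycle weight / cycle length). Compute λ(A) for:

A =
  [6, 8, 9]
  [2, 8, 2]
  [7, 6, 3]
λ(A) = 3

Enumerate directed cycles and compute their means (weight / length). Sample:
  cycle 0 → 0: weight = 6, length = 1, mean = 6/1 ≈ 6.000
  cycle 1 → 1: weight = 8, length = 1, mean = 8/1 ≈ 8.000
  cycle 2 → 2: weight = 3, length = 1, mean = 3/1 ≈ 3.000
  cycle 0 → 1 → 0: weight = 10, length = 2, mean = 10/2 ≈ 5.000
  cycle 0 → 2 → 0: weight = 16, length = 2, mean = 16/2 ≈ 8.000
  cycle 1 → 0 → 1: weight = 10, length = 2, mean = 10/2 ≈ 5.000
Minimum mean = 3.000, attained e.g. along the cycle 2 → 2 with weight 3 and length 1. So λ(A) = 3/1 = 3.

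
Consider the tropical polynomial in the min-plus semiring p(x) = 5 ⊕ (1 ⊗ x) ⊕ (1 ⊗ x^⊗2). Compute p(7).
p(7) = 5

A tropical monomial a ⊗ x^⊗i evaluates to a + i · x. Evaluating each term at x = 7:
  Term 0 contributes 5 + 0 · 7 = 5
  Term 1 contributes 1 + 1 · 7 = 8
  Term 2 contributes 1 + 2 · 7 = 15
p(7) = ⊕ of these = min[5, 8, 15] = 5.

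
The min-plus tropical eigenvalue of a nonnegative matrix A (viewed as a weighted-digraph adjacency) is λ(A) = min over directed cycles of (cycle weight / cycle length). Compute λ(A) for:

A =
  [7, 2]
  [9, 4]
λ(A) = 4

Enumerate directed cycles and compute their means (weight / length). Sample:
  cycle 0 → 0: weight = 7, length = 1, mean = 7/1 ≈ 7.000
  cycle 1 → 1: weight = 4, length = 1, mean = 4/1 ≈ 4.000
  cycle 0 → 1 → 0: weight = 11, length = 2, mean = 11/2 ≈ 5.500
  cycle 1 → 0 → 1: weight = 11, length = 2, mean = 11/2 ≈ 5.500
Minimum mean = 4.000, attained e.g. along the cycle 1 → 1 with weight 4 and length 1. So λ(A) = 4/1 = 4.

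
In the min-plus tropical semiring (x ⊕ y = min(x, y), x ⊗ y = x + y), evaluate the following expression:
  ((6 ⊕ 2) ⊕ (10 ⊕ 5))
((6 ⊕ 2) ⊕ (10 ⊕ 5)) = 2

Expand innermost to outermost. Recall ⊕ takes the minimum of its arguments and ⊗ takes their sum. Working out the expression ((6 ⊕ 2) ⊕ (10 ⊕ 5)) gives 2.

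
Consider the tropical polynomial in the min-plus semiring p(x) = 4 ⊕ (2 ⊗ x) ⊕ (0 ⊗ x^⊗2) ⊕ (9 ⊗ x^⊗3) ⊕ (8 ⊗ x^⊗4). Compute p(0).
p(0) = 0

A tropical monomial a ⊗ x^⊗i evaluates to a + i · x. Evaluating each term at x = 0:
  Term 0 contributes 4 + 0 · 0 = 4
  Term 1 contributes 2 + 1 · 0 = 2
  Term 2 contributes 0 + 2 · 0 = 0
  Term 3 contributes 9 + 3 · 0 = 9
  Term 4 contributes 8 + 4 · 0 = 8
p(0) = ⊕ of these = min[4, 2, 0, 9, 8] = 0.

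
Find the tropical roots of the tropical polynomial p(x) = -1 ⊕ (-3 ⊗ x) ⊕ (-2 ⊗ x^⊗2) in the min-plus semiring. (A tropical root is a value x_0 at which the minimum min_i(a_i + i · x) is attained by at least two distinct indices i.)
Roots: {-1, 2}

Each tropical root is a break point of the lower envelope of the lines y = a_i + i · x (there are 3 lines, with slopes 0, 1, ..., 2). Only the lines that attain the minimum somewhere contribute to roots; other lines are dominated. Here the surviving (envelope) indices are i = 2, i = 1, i = 0.
Intersections between consecutive envelope lines give the roots: for adjacent envelope indices i < j the intersection is x = (a_i − a_j) / (j − i). Reading off the sorted break points: {-1, 2}.
Verification: at each break x_0, at least two indices attain the minimum of min_i(a_i + i · x_0).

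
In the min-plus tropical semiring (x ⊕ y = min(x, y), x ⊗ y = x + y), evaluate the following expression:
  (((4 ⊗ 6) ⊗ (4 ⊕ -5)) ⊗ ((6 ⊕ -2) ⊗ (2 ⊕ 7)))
(((4 ⊗ 6) ⊗ (4 ⊕ -5)) ⊗ ((6 ⊕ -2) ⊗ (2 ⊕ 7))) = 5

Expand innermost to outermost. Recall ⊕ takes the minimum of its arguments and ⊗ takes their sum. Working out the expression (((4 ⊗ 6) ⊗ (4 ⊕ -5)) ⊗ ((6 ⊕ -2) ⊗ (2 ⊕ 7))) gives 5.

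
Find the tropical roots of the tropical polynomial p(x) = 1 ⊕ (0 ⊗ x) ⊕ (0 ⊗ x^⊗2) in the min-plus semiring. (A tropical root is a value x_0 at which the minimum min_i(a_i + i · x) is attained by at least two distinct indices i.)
Roots: {0, 1}

Each tropical root is a break point of the lower envelope of the lines y = a_i + i · x (there are 3 lines, with slopes 0, 1, ..., 2). Only the lines that attain the minimum somewhere contribute to roots; other lines are dominated. Here the surviving (envelope) indices are i = 2, i = 1, i = 0.
Intersections between consecutive envelope lines give the roots: for adjacent envelope indices i < j the intersection is x = (a_i − a_j) / (j − i). Reading off the sorted break points: {0, 1}.
Verification: at each break x_0, at least two indices attain the minimum of min_i(a_i + i · x_0).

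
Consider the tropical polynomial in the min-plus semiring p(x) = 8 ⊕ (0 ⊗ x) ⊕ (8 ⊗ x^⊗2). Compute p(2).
p(2) = 2

A tropical monomial a ⊗ x^⊗i evaluates to a + i · x. Evaluating each term at x = 2:
  Term 0 contributes 8 + 0 · 2 = 8
  Term 1 contributes 0 + 1 · 2 = 2
  Term 2 contributes 8 + 2 · 2 = 12
p(2) = ⊕ of these = min[8, 2, 12] = 2.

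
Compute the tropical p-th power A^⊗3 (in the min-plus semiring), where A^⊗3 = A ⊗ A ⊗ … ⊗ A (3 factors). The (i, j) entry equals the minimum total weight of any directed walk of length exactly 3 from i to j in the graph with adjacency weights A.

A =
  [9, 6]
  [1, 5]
A^⊗3 =
  [12, 13]
  [8, 12]

Each entry (A^⊗3)_ij equals the minimum over all length-3 walks i = v_0 → v_1 → … → v_3 = j of Σ_t A[v_t][v_{t+1}]. For example, for (i, j) = (0, 1) we minimise over 4 possible intermediate vertex sequences; the minimum is 13, attained along the walk 0 → 1 → 0 → 1.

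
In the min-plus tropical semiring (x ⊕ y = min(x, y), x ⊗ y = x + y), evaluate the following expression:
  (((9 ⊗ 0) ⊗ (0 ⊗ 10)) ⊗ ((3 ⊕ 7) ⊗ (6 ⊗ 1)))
(((9 ⊗ 0) ⊗ (0 ⊗ 10)) ⊗ ((3 ⊕ 7) ⊗ (6 ⊗ 1))) = 29

Expand innermost to outermost. Recall ⊕ takes the minimum of its arguments and ⊗ takes their sum. Working out the expression (((9 ⊗ 0) ⊗ (0 ⊗ 10)) ⊗ ((3 ⊕ 7) ⊗ (6 ⊗ 1))) gives 29.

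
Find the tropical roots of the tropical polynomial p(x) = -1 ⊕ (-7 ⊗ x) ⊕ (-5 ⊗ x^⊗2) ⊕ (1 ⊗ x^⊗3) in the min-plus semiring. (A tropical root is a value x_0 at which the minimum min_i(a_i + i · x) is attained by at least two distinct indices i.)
Roots: {-6, -2, 6}

Each tropical root is a break point of the lower envelope of the lines y = a_i + i · x (there are 4 lines, with slopes 0, 1, ..., 3). Only the lines that attain the minimum somewhere contribute to roots; other lines are dominated. Here the surviving (envelope) indices are i = 3, i = 2, i = 1, i = 0.
Intersections between consecutive envelope lines give the roots: for adjacent envelope indices i < j the intersection is x = (a_i − a_j) / (j − i). Reading off the sorted break points: {-6, -2, 6}.
Verification: at each break x_0, at least two indices attain the minimum of min_i(a_i + i · x_0).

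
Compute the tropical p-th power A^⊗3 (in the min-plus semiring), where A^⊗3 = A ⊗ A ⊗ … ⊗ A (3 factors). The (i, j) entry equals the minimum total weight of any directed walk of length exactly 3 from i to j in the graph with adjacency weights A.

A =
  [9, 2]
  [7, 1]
A^⊗3 =
  [10, 4]
  [9, 3]

Each entry (A^⊗3)_ij equals the minimum over all length-3 walks i = v_0 → v_1 → … → v_3 = j of Σ_t A[v_t][v_{t+1}]. For example, for (i, j) = (0, 1) we minimise over 4 possible intermediate vertex sequences; the minimum is 4, attained along the walk 0 → 1 → 1 → 1.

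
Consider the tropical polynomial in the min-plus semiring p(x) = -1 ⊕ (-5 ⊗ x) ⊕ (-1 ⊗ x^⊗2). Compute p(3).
p(3) = -2

A tropical monomial a ⊗ x^⊗i evaluates to a + i · x. Evaluating each term at x = 3:
  Term 0 contributes -1 + 0 · 3 = -1
  Term 1 contributes -5 + 1 · 3 = -2
  Term 2 contributes -1 + 2 · 3 = 5
p(3) = ⊕ of these = min[-1, -2, 5] = -2.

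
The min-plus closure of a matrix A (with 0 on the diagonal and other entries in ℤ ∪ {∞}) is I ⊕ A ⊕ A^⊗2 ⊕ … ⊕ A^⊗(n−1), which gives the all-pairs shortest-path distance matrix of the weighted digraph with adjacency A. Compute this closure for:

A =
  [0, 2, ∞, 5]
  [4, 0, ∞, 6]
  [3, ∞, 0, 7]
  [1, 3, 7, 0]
Closure =
  [0, 2, 12, 5]
  [4, 0, 13, 6]
  [3, 5, 0, 7]
  [1, 3, 7, 0]

This is the Floyd-Warshall all-pairs shortest-path computation. For each intermediate vertex k = 0, 1, …, 3, update dist[i][j] ← min(dist[i][j], dist[i][k] + dist[k][j]). The final matrix gives, for each (i, j), the minimum total weight of any directed path from i to j (possibly empty when i = j).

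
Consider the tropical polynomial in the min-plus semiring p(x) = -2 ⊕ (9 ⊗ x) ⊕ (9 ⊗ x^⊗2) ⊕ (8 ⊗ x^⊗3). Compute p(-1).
p(-1) = -2

A tropical monomial a ⊗ x^⊗i evaluates to a + i · x. Evaluating each term at x = -1:
  Term 0 contributes -2 + 0 · -1 = -2
  Term 1 contributes 9 + 1 · -1 = 8
  Term 2 contributes 9 + 2 · -1 = 7
  Term 3 contributes 8 + 3 · -1 = 5
p(-1) = ⊕ of these = min[-2, 8, 7, 5] = -2.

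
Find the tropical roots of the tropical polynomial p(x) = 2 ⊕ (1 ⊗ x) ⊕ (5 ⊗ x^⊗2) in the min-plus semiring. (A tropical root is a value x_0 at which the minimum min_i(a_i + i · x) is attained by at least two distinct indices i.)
Roots: {-4, 1}

Each tropical root is a break point of the lower envelope of the lines y = a_i + i · x (there are 3 lines, with slopes 0, 1, ..., 2). Only the lines that attain the minimum somewhere contribute to roots; other lines are dominated. Here the surviving (envelope) indices are i = 2, i = 1, i = 0.
Intersections between consecutive envelope lines give the roots: for adjacent envelope indices i < j the intersection is x = (a_i − a_j) / (j − i). Reading off the sorted break points: {-4, 1}.
Verification: at each break x_0, at least two indices attain the minimum of min_i(a_i + i · x_0).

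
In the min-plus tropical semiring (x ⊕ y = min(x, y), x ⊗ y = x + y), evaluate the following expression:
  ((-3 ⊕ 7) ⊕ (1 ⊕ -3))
((-3 ⊕ 7) ⊕ (1 ⊕ -3)) = -3

Expand innermost to outermost. Recall ⊕ takes the minimum of its arguments and ⊗ takes their sum. Working out the expression ((-3 ⊕ 7) ⊕ (1 ⊕ -3)) gives -3.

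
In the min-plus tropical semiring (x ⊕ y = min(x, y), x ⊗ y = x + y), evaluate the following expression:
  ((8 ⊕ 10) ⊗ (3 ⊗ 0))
((8 ⊕ 10) ⊗ (3 ⊗ 0)) = 11

Expand innermost to outermost. Recall ⊕ takes the minimum of its arguments and ⊗ takes their sum. Working out the expression ((8 ⊕ 10) ⊗ (3 ⊗ 0)) gives 11.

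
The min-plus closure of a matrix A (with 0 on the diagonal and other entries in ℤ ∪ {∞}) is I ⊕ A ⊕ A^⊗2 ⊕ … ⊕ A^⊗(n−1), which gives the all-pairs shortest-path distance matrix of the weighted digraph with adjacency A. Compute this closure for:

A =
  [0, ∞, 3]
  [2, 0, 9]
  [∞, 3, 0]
Closure =
  [0, 6, 3]
  [2, 0, 5]
  [5, 3, 0]

This is the Floyd-Warshall all-pairs shortest-path computation. For each intermediate vertex k = 0, 1, …, 2, update dist[i][j] ← min(dist[i][j], dist[i][k] + dist[k][j]). The final matrix gives, for each (i, j), the minimum total weight of any directed path from i to j (possibly empty when i = j).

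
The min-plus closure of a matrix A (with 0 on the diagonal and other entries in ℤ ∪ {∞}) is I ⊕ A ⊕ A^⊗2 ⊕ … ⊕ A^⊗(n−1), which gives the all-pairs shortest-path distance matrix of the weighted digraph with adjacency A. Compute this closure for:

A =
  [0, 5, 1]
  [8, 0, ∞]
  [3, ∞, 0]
Closure =
  [0, 5, 1]
  [8, 0, 9]
  [3, 8, 0]

This is the Floyd-Warshall all-pairs shortest-path computation. For each intermediate vertex k = 0, 1, …, 2, update dist[i][j] ← min(dist[i][j], dist[i][k] + dist[k][j]). The final matrix gives, for each (i, j), the minimum total weight of any directed path from i to j (possibly empty when i = j).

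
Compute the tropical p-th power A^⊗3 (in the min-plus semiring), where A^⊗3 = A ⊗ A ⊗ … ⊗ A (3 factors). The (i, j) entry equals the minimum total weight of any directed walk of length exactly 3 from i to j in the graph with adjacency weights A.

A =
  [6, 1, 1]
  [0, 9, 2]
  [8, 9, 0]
A^⊗3 =
  [7, 2, 1]
  [1, 7, 1]
  [8, 9, 0]

Each entry (A^⊗3)_ij equals the minimum over all length-3 walks i = v_0 → v_1 → … → v_3 = j of Σ_t A[v_t][v_{t+1}]. For example, for (i, j) = (0, 2) we minimise over 9 possible intermediate vertex sequences; the minimum is 1, attained along the walk 0 → 2 → 2 → 2.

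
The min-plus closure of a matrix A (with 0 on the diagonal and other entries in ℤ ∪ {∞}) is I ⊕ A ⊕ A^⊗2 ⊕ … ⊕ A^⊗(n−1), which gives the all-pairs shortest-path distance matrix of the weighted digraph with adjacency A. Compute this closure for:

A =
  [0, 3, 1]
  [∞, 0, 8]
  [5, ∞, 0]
Closure =
  [0, 3, 1]
  [13, 0, 8]
  [5, 8, 0]

This is the Floyd-Warshall all-pairs shortest-path computation. For each intermediate vertex k = 0, 1, …, 2, update dist[i][j] ← min(dist[i][j], dist[i][k] + dist[k][j]). The final matrix gives, for each (i, j), the minimum total weight of any directed path from i to j (possibly empty when i = j).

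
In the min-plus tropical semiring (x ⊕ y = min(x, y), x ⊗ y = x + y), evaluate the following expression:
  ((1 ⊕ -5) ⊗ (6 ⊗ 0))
((1 ⊕ -5) ⊗ (6 ⊗ 0)) = 1

Expand innermost to outermost. Recall ⊕ takes the minimum of its arguments and ⊗ takes their sum. Working out the expression ((1 ⊕ -5) ⊗ (6 ⊗ 0)) gives 1.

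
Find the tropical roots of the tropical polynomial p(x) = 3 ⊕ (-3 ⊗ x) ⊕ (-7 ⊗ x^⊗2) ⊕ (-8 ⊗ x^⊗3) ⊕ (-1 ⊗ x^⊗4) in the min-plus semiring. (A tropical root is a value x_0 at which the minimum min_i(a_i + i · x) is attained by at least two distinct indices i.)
Roots: {-7, 1, 4, 6}

Each tropical root is a break point of the lower envelope of the lines y = a_i + i · x (there are 5 lines, with slopes 0, 1, ..., 4). Only the lines that attain the minimum somewhere contribute to roots; other lines are dominated. Here the surviving (envelope) indices are i = 4, i = 3, i = 2, i = 1, i = 0.
Intersections between consecutive envelope lines give the roots: for adjacent envelope indices i < j the intersection is x = (a_i − a_j) / (j − i). Reading off the sorted break points: {-7, 1, 4, 6}.
Verification: at each break x_0, at least two indices attain the minimum of min_i(a_i + i · x_0).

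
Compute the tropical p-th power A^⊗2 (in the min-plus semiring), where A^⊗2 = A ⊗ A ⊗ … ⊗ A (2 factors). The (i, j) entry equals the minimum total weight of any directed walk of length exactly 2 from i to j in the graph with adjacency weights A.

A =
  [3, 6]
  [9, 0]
A^⊗2 =
  [6, 6]
  [9, 0]

Each entry (A^⊗2)_ij equals the minimum over all length-2 walks i = v_0 → v_1 → … → v_2 = j of Σ_t A[v_t][v_{t+1}]. For example, for (i, j) = (0, 1) we minimise over 2 possible intermediate vertex sequences; the minimum is 6, attained along the walk 0 → 1 → 1.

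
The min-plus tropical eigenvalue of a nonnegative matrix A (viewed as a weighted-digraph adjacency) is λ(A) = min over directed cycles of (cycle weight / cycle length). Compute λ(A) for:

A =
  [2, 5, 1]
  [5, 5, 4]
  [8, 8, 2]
λ(A) = 2

Enumerate directed cycles and compute their means (weight / length). Sample:
  cycle 0 → 0: weight = 2, length = 1, mean = 2/1 ≈ 2.000
  cycle 1 → 1: weight = 5, length = 1, mean = 5/1 ≈ 5.000
  cycle 2 → 2: weight = 2, length = 1, mean = 2/1 ≈ 2.000
  cycle 0 → 1 → 0: weight = 10, length = 2, mean = 10/2 ≈ 5.000
  cycle 0 → 2 → 0: weight = 9, length = 2, mean = 9/2 ≈ 4.500
  cycle 1 → 0 → 1: weight = 10, length = 2, mean = 10/2 ≈ 5.000
Minimum mean = 2.000, attained e.g. along the cycle 0 → 0 with weight 2 and length 1. So λ(A) = 2/1 = 2.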